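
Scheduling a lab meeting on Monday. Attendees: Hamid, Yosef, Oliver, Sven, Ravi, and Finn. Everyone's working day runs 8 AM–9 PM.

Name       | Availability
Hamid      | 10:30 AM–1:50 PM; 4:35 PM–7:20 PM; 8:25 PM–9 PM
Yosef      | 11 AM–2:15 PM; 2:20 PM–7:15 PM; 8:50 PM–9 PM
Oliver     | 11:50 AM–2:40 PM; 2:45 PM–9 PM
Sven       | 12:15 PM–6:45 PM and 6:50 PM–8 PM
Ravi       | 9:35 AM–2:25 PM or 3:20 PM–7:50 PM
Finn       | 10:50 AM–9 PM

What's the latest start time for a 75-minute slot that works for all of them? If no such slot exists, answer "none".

17:30

Hamid ∩ Yosef: 11:00-13:50, 16:35-19:15, 20:50-21:00.
Hamid ∩ Yosef ∩ Oliver: 11:50-13:50, 16:35-19:15, 20:50-21:00.
Hamid ∩ Yosef ∩ Oliver ∩ Sven: 12:15-13:50, 16:35-18:45, 18:50-19:15.
Hamid ∩ Yosef ∩ Oliver ∩ Sven ∩ Ravi: 12:15-13:50, 16:35-18:45, 18:50-19:15.
Hamid ∩ Yosef ∩ Oliver ∩ Sven ∩ Ravi ∩ Finn: 12:15-13:50, 16:35-18:45, 18:50-19:15.
Those are the intersection windows.
The last common window of at least 75 minutes is 16:35-18:45; a 75-minute meeting can start as late as 17:30 and still end by 18:45.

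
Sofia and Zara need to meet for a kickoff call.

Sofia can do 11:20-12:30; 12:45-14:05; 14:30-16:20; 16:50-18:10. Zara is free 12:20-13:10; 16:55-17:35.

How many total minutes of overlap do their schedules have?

75

Sofia ∩ Zara: 12:20-12:30, 12:45-13:10, 16:55-17:35.
So the common availability across everyone is 12:20-12:30, 12:45-13:10, 16:55-17:35.
Summing the common windows: 10 + 25 + 40 = 75 minutes.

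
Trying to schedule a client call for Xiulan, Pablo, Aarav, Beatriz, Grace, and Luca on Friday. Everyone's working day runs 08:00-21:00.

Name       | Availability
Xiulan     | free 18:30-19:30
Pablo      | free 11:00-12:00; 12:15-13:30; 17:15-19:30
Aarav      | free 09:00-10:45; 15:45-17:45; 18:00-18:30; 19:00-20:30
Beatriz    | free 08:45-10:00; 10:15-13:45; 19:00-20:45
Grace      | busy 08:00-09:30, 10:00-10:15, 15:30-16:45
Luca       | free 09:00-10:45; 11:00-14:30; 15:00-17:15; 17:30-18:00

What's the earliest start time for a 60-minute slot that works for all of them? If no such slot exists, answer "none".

Xiulan free: 18:30-19:30.
Pablo free: 11:00-12:00, 12:15-13:30, 17:15-19:30.
Aarav free: 09:00-10:45, 15:45-17:45, 18:00-18:30, 19:00-20:30.
Beatriz free: 08:45-10:00, 10:15-13:45, 19:00-20:45.
Grace free: 09:30-10:00, 10:15-15:30, 16:45-21:00 (invert busy blocks within the working day).
Luca free: 09:00-10:45, 11:00-14:30, 15:00-17:15, 17:30-18:00.
Xiulan ∩ Pablo: 18:30-19:30.
Xiulan ∩ Pablo ∩ Aarav: 19:00-19:30.
Xiulan ∩ Pablo ∩ Aarav ∩ Beatriz: 19:00-19:30.
Xiulan ∩ Pablo ∩ Aarav ∩ Beatriz ∩ Grace: 19:00-19:30.
Xiulan ∩ Pablo ∩ Aarav ∩ Beatriz ∩ Grace ∩ Luca: ∅.
There is no time when everyone is free.
No common window is at least 60 minutes long.

none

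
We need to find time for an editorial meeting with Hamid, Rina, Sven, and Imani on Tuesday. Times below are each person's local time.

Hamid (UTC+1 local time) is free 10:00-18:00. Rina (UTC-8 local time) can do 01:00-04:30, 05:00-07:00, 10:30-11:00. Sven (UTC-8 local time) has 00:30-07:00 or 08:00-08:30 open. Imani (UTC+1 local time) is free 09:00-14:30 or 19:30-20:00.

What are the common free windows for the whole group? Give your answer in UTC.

09:00-12:30, 13:00-13:30

Hamid in UTC: 09:00-17:00 (subtract 1h to convert from UTC+1).
Rina in UTC: 09:00-12:30, 13:00-15:00, 18:30-19:00 (add 8h to convert from UTC-8).
Sven in UTC: 08:30-15:00, 16:00-16:30 (add 8h to convert from UTC-8).
Imani in UTC: 08:00-13:30, 18:30-19:00 (subtract 1h to convert from UTC+1).
Hamid ∩ Rina: 09:00-12:30, 13:00-15:00.
Hamid ∩ Rina ∩ Sven: 09:00-12:30, 13:00-15:00.
Hamid ∩ Rina ∩ Sven ∩ Imani: 09:00-12:30, 13:00-13:30.
So the common availability across everyone is 09:00-12:30, 13:00-13:30.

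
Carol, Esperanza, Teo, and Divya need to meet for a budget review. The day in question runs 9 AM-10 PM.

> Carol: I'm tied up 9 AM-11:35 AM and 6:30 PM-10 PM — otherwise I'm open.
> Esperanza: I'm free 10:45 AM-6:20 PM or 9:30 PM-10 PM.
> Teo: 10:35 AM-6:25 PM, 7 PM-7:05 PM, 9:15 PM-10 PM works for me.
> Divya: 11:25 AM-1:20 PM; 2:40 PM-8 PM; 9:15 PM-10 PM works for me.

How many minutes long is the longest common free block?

Carol free: 11:35-18:30 (invert busy blocks within the working day).
Esperanza free: 10:45-18:20, 21:30-22:00.
Teo free: 10:35-18:25, 19:00-19:05, 21:15-22:00.
Divya free: 11:25-13:20, 14:40-20:00, 21:15-22:00.
Carol ∩ Esperanza: 11:35-18:20.
Carol ∩ Esperanza ∩ Teo: 11:35-18:20.
Carol ∩ Esperanza ∩ Teo ∩ Divya: 11:35-13:20, 14:40-18:20.
The longest is 14:40-18:20 at 220 minutes.

220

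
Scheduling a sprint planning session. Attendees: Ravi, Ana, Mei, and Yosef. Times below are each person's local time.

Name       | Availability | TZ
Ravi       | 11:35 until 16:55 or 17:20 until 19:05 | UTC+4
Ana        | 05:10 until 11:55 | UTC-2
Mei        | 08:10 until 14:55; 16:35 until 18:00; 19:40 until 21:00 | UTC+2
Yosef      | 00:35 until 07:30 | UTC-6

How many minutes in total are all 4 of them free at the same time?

Ravi in UTC: 07:35-12:55, 13:20-15:05 (subtract 4h to convert from UTC+4).
Ana in UTC: 07:10-13:55 (add 2h to convert from UTC-2).
Mei in UTC: 06:10-12:55, 14:35-16:00, 17:40-19:00 (subtract 2h to convert from UTC+2).
Yosef in UTC: 06:35-13:30 (add 6h to convert from UTC-6).
Ravi ∩ Ana: 07:35-12:55, 13:20-13:55.
Ravi ∩ Ana ∩ Mei: 07:35-12:55.
Ravi ∩ Ana ∩ Mei ∩ Yosef: 07:35-12:55.
So the common availability across everyone is 07:35-12:55.
That's a single block of 320 minutes.

320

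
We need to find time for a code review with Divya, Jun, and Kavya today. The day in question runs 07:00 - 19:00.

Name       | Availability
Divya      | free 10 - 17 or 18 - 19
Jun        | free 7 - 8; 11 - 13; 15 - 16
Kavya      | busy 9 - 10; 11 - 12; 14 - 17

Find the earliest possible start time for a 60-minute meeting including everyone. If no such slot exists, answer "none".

12:00

Divya free: 10:00-17:00, 18:00-19:00.
Jun free: 07:00-08:00, 11:00-13:00, 15:00-16:00.
Kavya free: 07:00-09:00, 10:00-11:00, 12:00-14:00, 17:00-19:00 (invert busy blocks within the working day).
Divya ∩ Jun: 11:00-13:00, 15:00-16:00.
Divya ∩ Jun ∩ Kavya: 12:00-13:00.
The first common window of at least 60 minutes is 12:00-13:00, so the earliest start is 12:00.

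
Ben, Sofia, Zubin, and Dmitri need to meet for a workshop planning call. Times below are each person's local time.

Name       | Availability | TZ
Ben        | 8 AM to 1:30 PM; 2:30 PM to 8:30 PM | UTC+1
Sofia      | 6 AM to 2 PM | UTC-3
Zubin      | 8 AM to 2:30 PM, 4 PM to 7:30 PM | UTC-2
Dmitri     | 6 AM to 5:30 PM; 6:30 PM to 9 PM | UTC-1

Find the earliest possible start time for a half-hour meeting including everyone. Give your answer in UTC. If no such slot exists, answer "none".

10:00

Ben in UTC: 07:00-12:30, 13:30-19:30 (subtract 1h to convert from UTC+1).
Sofia in UTC: 09:00-17:00 (add 3h to convert from UTC-3).
Zubin in UTC: 10:00-16:30, 18:00-21:30 (add 2h to convert from UTC-2).
Dmitri in UTC: 07:00-18:30, 19:30-22:00 (add 1h to convert from UTC-1).
Ben ∩ Sofia: 09:00-12:30, 13:30-17:00.
Ben ∩ Sofia ∩ Zubin: 10:00-12:30, 13:30-16:30.
Ben ∩ Sofia ∩ Zubin ∩ Dmitri: 10:00-12:30, 13:30-16:30.
So the common availability across everyone is 10:00-12:30, 13:30-16:30.
The first common window of at least 30 minutes is 10:00-12:30, so the earliest start is 10:00.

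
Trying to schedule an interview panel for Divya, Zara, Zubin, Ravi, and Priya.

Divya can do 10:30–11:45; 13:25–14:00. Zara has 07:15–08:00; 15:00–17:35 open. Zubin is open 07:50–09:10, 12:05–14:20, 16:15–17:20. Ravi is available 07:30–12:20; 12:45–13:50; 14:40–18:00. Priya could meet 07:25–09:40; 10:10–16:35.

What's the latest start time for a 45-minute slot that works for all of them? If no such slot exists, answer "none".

Divya ∩ Zara: ∅.
Divya ∩ Zara ∩ Zubin: ∅.
Divya ∩ Zara ∩ Zubin ∩ Ravi: ∅.
Divya ∩ Zara ∩ Zubin ∩ Ravi ∩ Priya: ∅.
There is no time when everyone is free.
No common window is at least 45 minutes long.

none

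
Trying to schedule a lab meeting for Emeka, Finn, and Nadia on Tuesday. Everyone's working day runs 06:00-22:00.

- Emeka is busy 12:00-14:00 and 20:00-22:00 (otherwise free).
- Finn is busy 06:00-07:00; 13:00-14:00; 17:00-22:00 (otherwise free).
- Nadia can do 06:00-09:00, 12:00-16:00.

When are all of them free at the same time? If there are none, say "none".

Emeka free: 06:00-12:00, 14:00-20:00 (invert busy blocks within the working day).
Finn free: 07:00-13:00, 14:00-17:00 (invert busy blocks within the working day).
Nadia free: 06:00-09:00, 12:00-16:00.
Emeka ∩ Finn: 07:00-12:00, 14:00-17:00.
Emeka ∩ Finn ∩ Nadia: 07:00-09:00, 14:00-16:00.
So the common availability across everyone is 07:00-09:00, 14:00-16:00.

07:00-09:00, 14:00-16:00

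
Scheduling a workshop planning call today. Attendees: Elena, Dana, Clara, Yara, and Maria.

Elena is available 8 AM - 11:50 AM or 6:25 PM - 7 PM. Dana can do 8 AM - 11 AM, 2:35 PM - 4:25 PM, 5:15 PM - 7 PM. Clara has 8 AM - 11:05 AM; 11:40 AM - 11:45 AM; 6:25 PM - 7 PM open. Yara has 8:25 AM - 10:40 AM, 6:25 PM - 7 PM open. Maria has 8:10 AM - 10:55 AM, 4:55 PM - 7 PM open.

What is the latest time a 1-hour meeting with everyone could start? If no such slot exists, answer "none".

Elena ∩ Dana: 08:00-11:00, 18:25-19:00.
Elena ∩ Dana ∩ Clara: 08:00-11:00, 18:25-19:00.
Elena ∩ Dana ∩ Clara ∩ Yara: 08:25-10:40, 18:25-19:00.
Elena ∩ Dana ∩ Clara ∩ Yara ∩ Maria: 08:25-10:40, 18:25-19:00.
The last common window of at least 60 minutes is 08:25-10:40; a 60-minute meeting can start as late as 09:40 and still end by 10:40.

09:40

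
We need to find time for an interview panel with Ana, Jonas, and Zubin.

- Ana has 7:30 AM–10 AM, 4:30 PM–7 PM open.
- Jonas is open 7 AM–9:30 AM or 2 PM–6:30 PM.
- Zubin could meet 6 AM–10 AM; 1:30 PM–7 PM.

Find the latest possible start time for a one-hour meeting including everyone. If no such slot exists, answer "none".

Ana ∩ Jonas: 07:30-09:30, 16:30-18:30.
Ana ∩ Jonas ∩ Zubin: 07:30-09:30, 16:30-18:30.
The last common window of at least 60 minutes is 16:30-18:30; a 60-minute meeting can start as late as 17:30 and still end by 18:30.

17:30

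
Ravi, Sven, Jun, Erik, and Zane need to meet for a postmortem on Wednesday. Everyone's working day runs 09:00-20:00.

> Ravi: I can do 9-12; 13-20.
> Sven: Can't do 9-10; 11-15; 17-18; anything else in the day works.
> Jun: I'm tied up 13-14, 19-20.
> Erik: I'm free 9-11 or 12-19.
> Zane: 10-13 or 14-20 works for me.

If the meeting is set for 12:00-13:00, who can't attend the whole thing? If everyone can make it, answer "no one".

Ravi, Sven

Ravi free: 09:00-12:00, 13:00-20:00.
Sven free: 10:00-11:00, 15:00-17:00, 18:00-20:00 (invert busy blocks within the working day).
Jun free: 09:00-13:00, 14:00-19:00 (invert busy blocks within the working day).
Erik free: 09:00-11:00, 12:00-19:00.
Zane free: 10:00-13:00, 14:00-20:00.
Ravi: not fully free for 12:00-13:00. Sven: not fully free for 12:00-13:00. Jun: free for 12:00-13:00. Erik: free for 12:00-13:00. Zane: free for 12:00-13:00.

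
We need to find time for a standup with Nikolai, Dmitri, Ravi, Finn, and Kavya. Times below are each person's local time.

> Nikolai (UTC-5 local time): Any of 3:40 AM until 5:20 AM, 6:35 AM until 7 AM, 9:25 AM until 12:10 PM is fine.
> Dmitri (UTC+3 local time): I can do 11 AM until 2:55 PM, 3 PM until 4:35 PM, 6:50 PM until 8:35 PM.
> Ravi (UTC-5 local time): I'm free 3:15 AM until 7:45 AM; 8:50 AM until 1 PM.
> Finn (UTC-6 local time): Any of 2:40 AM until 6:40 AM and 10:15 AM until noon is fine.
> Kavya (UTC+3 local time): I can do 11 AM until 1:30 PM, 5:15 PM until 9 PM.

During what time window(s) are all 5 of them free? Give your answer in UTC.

08:40-10:20, 16:15-17:10

Nikolai in UTC: 08:40-10:20, 11:35-12:00, 14:25-17:10 (add 5h to convert from UTC-5).
Dmitri in UTC: 08:00-11:55, 12:00-13:35, 15:50-17:35 (subtract 3h to convert from UTC+3).
Ravi in UTC: 08:15-12:45, 13:50-18:00 (add 5h to convert from UTC-5).
Finn in UTC: 08:40-12:40, 16:15-18:00 (add 6h to convert from UTC-6).
Kavya in UTC: 08:00-10:30, 14:15-18:00 (subtract 3h to convert from UTC+3).
Nikolai ∩ Dmitri: 08:40-10:20, 11:35-11:55, 15:50-17:10.
Nikolai ∩ Dmitri ∩ Ravi: 08:40-10:20, 11:35-11:55, 15:50-17:10.
Nikolai ∩ Dmitri ∩ Ravi ∩ Finn: 08:40-10:20, 11:35-11:55, 16:15-17:10.
Nikolai ∩ Dmitri ∩ Ravi ∩ Finn ∩ Kavya: 08:40-10:20, 16:15-17:10.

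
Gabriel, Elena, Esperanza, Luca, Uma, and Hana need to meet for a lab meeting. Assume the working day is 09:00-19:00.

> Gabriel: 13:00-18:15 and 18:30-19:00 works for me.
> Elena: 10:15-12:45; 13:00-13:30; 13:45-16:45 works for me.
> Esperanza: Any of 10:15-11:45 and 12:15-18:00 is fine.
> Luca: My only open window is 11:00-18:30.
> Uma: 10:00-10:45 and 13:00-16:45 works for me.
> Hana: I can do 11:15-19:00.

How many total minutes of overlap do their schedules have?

210

Gabriel ∩ Elena: 13:00-13:30, 13:45-16:45.
Gabriel ∩ Elena ∩ Esperanza: 13:00-13:30, 13:45-16:45.
Gabriel ∩ Elena ∩ Esperanza ∩ Luca: 13:00-13:30, 13:45-16:45.
Gabriel ∩ Elena ∩ Esperanza ∩ Luca ∩ Uma: 13:00-13:30, 13:45-16:45.
Gabriel ∩ Elena ∩ Esperanza ∩ Luca ∩ Uma ∩ Hana: 13:00-13:30, 13:45-16:45.
So the common availability across everyone is 13:00-13:30, 13:45-16:45.
Summing the common windows: 30 + 180 = 210 minutes.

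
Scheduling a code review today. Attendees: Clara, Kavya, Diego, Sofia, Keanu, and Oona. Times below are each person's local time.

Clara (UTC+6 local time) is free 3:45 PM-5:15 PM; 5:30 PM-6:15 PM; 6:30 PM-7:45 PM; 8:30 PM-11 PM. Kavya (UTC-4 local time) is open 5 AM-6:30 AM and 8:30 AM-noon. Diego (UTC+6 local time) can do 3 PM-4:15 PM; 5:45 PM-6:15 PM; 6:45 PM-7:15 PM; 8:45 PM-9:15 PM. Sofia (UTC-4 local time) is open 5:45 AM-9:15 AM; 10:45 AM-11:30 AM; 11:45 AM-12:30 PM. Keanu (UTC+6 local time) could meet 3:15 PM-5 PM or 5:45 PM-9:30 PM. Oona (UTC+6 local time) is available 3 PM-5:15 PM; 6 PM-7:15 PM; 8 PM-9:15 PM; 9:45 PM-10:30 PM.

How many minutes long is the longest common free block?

Clara in UTC: 09:45-11:15, 11:30-12:15, 12:30-13:45, 14:30-17:00 (subtract 6h to convert from UTC+6).
Kavya in UTC: 09:00-10:30, 12:30-16:00 (add 4h to convert from UTC-4).
Diego in UTC: 09:00-10:15, 11:45-12:15, 12:45-13:15, 14:45-15:15 (subtract 6h to convert from UTC+6).
Sofia in UTC: 09:45-13:15, 14:45-15:30, 15:45-16:30 (add 4h to convert from UTC-4).
Keanu in UTC: 09:15-11:00, 11:45-15:30 (subtract 6h to convert from UTC+6).
Oona in UTC: 09:00-11:15, 12:00-13:15, 14:00-15:15, 15:45-16:30 (subtract 6h to convert from UTC+6).
Clara ∩ Kavya: 09:45-10:30, 12:30-13:45, 14:30-16:00.
Clara ∩ Kavya ∩ Diego: 09:45-10:15, 12:45-13:15, 14:45-15:15.
Clara ∩ Kavya ∩ Diego ∩ Sofia: 09:45-10:15, 12:45-13:15, 14:45-15:15.
Clara ∩ Kavya ∩ Diego ∩ Sofia ∩ Keanu: 09:45-10:15, 12:45-13:15, 14:45-15:15.
Clara ∩ Kavya ∩ Diego ∩ Sofia ∩ Keanu ∩ Oona: 09:45-10:15, 12:45-13:15, 14:45-15:15.
So the common availability across everyone is 09:45-10:15, 12:45-13:15, 14:45-15:15.
The longest is 09:45-10:15 at 30 minutes.

30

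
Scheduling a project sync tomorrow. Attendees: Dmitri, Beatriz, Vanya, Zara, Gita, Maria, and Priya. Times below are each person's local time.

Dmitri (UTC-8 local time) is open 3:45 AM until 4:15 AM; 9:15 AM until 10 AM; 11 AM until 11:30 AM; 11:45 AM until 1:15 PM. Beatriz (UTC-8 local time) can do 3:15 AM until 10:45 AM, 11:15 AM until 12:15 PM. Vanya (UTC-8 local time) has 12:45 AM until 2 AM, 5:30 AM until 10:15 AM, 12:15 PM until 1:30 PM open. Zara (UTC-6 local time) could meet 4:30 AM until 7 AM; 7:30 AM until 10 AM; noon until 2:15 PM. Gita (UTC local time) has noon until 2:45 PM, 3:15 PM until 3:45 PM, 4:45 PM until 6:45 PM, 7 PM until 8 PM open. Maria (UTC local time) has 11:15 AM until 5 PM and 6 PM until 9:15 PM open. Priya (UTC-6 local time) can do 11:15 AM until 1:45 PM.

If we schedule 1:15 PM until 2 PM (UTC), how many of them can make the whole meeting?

Dmitri in UTC: 11:45-12:15, 17:15-18:00, 19:00-19:30, 19:45-21:15 (add 8h to convert from UTC-8).
Beatriz in UTC: 11:15-18:45, 19:15-20:15 (add 8h to convert from UTC-8).
Vanya in UTC: 08:45-10:00, 13:30-18:15, 20:15-21:30 (add 8h to convert from UTC-8).
Zara in UTC: 10:30-13:00, 13:30-16:00, 18:00-20:15 (add 6h to convert from UTC-6).
Gita in UTC: 12:00-14:45, 15:15-15:45, 16:45-18:45, 19:00-20:00.
Maria in UTC: 11:15-17:00, 18:00-21:15.
Priya in UTC: 17:15-19:45 (add 6h to convert from UTC-6).
Beatriz, Gita, and Maria can make the full 13:15-14:00 slot — that's 3.

3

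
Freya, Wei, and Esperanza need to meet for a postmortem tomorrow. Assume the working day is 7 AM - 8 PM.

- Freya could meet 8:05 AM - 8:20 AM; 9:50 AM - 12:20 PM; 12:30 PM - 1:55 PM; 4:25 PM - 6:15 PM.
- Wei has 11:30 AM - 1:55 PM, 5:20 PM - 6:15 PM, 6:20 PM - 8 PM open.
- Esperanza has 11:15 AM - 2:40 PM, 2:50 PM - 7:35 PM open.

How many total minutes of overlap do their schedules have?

Freya ∩ Wei: 11:30-12:20, 12:30-13:55, 17:20-18:15.
Freya ∩ Wei ∩ Esperanza: 11:30-12:20, 12:30-13:55, 17:20-18:15.
So the common availability across everyone is 11:30-12:20, 12:30-13:55, 17:20-18:15.
Summing the common windows: 50 + 85 + 55 = 190 minutes.

190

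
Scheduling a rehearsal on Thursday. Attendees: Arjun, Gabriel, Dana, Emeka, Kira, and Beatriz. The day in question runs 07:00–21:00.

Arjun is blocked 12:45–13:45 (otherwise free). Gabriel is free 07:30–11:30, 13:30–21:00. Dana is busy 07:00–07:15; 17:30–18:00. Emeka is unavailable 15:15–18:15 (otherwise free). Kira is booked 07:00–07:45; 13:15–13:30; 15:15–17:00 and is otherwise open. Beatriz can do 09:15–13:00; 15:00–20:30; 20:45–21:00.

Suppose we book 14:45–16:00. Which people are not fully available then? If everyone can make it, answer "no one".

Beatriz, Emeka, Kira

Arjun free: 07:00-12:45, 13:45-21:00 (invert busy blocks within the working day).
Gabriel free: 07:30-11:30, 13:30-21:00.
Dana free: 07:15-17:30, 18:00-21:00 (invert busy blocks within the working day).
Emeka free: 07:00-15:15, 18:15-21:00 (invert busy blocks within the working day).
Kira free: 07:45-13:15, 13:30-15:15, 17:00-21:00 (invert busy blocks within the working day).
Beatriz free: 09:15-13:00, 15:00-20:30, 20:45-21:00.
Arjun: free for 14:45-16:00. Gabriel: free for 14:45-16:00. Dana: free for 14:45-16:00. Emeka: not fully free for 14:45-16:00. Kira: not fully free for 14:45-16:00. Beatriz: not fully free for 14:45-16:00.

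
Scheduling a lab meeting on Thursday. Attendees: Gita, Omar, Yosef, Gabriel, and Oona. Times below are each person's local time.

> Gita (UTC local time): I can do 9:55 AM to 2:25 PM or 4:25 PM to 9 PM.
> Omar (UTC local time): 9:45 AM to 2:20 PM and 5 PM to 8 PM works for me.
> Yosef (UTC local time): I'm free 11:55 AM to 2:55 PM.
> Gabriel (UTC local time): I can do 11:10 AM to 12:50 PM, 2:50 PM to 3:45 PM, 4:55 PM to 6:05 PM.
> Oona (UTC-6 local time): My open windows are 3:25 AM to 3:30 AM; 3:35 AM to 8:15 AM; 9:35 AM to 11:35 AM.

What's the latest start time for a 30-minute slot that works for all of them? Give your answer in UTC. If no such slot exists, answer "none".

12:20

Gita in UTC: 09:55-14:25, 16:25-21:00.
Omar in UTC: 09:45-14:20, 17:00-20:00.
Yosef in UTC: 11:55-14:55.
Gabriel in UTC: 11:10-12:50, 14:50-15:45, 16:55-18:05.
Oona in UTC: 09:25-09:30, 09:35-14:15, 15:35-17:35 (add 6h to convert from UTC-6).
Gita ∩ Omar: 09:55-14:20, 17:00-20:00.
Gita ∩ Omar ∩ Yosef: 11:55-14:20.
Gita ∩ Omar ∩ Yosef ∩ Gabriel: 11:55-12:50.
Gita ∩ Omar ∩ Yosef ∩ Gabriel ∩ Oona: 11:55-12:50.
The last common window of at least 30 minutes is 11:55-12:50; a 30-minute meeting can start as late as 12:20 and still end by 12:50.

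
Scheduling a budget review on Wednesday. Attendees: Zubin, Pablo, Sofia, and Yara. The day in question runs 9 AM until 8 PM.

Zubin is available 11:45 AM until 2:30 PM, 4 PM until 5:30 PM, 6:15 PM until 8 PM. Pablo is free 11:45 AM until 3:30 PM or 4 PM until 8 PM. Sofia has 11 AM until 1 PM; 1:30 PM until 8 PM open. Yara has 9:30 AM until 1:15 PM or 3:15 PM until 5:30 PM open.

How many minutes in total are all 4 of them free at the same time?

Zubin ∩ Pablo: 11:45-14:30, 16:00-17:30, 18:15-20:00.
Zubin ∩ Pablo ∩ Sofia: 11:45-13:00, 13:30-14:30, 16:00-17:30, 18:15-20:00.
Zubin ∩ Pablo ∩ Sofia ∩ Yara: 11:45-13:00, 16:00-17:30.
Those are the intersection windows.
Summing the common windows: 75 + 90 = 165 minutes.

165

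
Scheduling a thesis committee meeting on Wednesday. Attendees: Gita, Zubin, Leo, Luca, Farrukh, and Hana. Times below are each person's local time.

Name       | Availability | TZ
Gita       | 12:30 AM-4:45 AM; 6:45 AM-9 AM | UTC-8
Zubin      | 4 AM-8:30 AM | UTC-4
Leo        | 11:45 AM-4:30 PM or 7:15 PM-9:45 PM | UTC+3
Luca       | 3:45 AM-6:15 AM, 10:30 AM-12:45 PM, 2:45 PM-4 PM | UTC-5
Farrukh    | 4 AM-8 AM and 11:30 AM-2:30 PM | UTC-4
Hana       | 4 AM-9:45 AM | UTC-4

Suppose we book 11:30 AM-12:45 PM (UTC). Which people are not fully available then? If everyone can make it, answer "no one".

Farrukh, Luca, Zubin

Gita in UTC: 08:30-12:45, 14:45-17:00 (add 8h to convert from UTC-8).
Zubin in UTC: 08:00-12:30 (add 4h to convert from UTC-4).
Leo in UTC: 08:45-13:30, 16:15-18:45 (subtract 3h to convert from UTC+3).
Luca in UTC: 08:45-11:15, 15:30-17:45, 19:45-21:00 (add 5h to convert from UTC-5).
Farrukh in UTC: 08:00-12:00, 15:30-18:30 (add 4h to convert from UTC-4).
Hana in UTC: 08:00-13:45 (add 4h to convert from UTC-4).
Gita: free for 11:30-12:45. Zubin: not fully free for 11:30-12:45. Leo: free for 11:30-12:45. Luca: not fully free for 11:30-12:45. Farrukh: not fully free for 11:30-12:45. Hana: free for 11:30-12:45.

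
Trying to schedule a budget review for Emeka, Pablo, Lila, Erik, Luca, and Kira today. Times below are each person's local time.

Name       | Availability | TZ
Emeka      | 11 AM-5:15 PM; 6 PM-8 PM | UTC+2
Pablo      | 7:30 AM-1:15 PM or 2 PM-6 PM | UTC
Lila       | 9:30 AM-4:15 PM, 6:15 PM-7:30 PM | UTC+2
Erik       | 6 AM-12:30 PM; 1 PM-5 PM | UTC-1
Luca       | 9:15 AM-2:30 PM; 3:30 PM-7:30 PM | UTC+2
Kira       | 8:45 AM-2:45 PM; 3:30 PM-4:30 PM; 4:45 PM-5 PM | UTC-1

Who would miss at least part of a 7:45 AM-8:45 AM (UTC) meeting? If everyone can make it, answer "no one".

Emeka in UTC: 09:00-15:15, 16:00-18:00 (subtract 2h to convert from UTC+2).
Pablo in UTC: 07:30-13:15, 14:00-18:00.
Lila in UTC: 07:30-14:15, 16:15-17:30 (subtract 2h to convert from UTC+2).
Erik in UTC: 07:00-13:30, 14:00-18:00 (add 1h to convert from UTC-1).
Luca in UTC: 07:15-12:30, 13:30-17:30 (subtract 2h to convert from UTC+2).
Kira in UTC: 09:45-15:45, 16:30-17:30, 17:45-18:00 (add 1h to convert from UTC-1).
Emeka: not fully free for 07:45-08:45. Pablo: free for 07:45-08:45. Lila: free for 07:45-08:45. Erik: free for 07:45-08:45. Luca: free for 07:45-08:45. Kira: not fully free for 07:45-08:45.

Emeka, Kira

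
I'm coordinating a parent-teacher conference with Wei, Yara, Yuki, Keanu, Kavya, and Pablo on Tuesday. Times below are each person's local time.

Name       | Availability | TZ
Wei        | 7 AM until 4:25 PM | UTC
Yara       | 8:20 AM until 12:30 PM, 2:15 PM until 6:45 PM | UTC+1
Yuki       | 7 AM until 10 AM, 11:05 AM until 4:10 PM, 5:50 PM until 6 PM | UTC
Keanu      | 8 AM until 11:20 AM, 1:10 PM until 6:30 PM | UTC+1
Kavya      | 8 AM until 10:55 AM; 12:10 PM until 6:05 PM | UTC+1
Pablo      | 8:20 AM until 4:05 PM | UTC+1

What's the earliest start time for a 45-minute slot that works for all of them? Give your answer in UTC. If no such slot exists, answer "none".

Wei in UTC: 07:00-16:25.
Yara in UTC: 07:20-11:30, 13:15-17:45 (subtract 1h to convert from UTC+1).
Yuki in UTC: 07:00-10:00, 11:05-16:10, 17:50-18:00.
Keanu in UTC: 07:00-10:20, 12:10-17:30 (subtract 1h to convert from UTC+1).
Kavya in UTC: 07:00-09:55, 11:10-17:05 (subtract 1h to convert from UTC+1).
Pablo in UTC: 07:20-15:05 (subtract 1h to convert from UTC+1).
Wei ∩ Yara: 07:20-11:30, 13:15-16:25.
Wei ∩ Yara ∩ Yuki: 07:20-10:00, 11:05-11:30, 13:15-16:10.
Wei ∩ Yara ∩ Yuki ∩ Keanu: 07:20-10:00, 13:15-16:10.
Wei ∩ Yara ∩ Yuki ∩ Keanu ∩ Kavya: 07:20-09:55, 13:15-16:10.
Wei ∩ Yara ∩ Yuki ∩ Keanu ∩ Kavya ∩ Pablo: 07:20-09:55, 13:15-15:05.
The first common window of at least 45 minutes is 07:20-09:55, so the earliest start is 07:20.

07:20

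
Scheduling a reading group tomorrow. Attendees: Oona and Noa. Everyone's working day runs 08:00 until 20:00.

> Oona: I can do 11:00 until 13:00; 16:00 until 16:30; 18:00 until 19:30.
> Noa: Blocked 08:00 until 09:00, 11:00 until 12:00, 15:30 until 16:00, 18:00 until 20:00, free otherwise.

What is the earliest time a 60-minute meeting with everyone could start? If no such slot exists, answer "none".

12:00

Oona free: 11:00-13:00, 16:00-16:30, 18:00-19:30.
Noa free: 09:00-11:00, 12:00-15:30, 16:00-18:00 (invert busy blocks within the working day).
Oona ∩ Noa: 12:00-13:00, 16:00-16:30.
The first common window of at least 60 minutes is 12:00-13:00, so the earliest start is 12:00.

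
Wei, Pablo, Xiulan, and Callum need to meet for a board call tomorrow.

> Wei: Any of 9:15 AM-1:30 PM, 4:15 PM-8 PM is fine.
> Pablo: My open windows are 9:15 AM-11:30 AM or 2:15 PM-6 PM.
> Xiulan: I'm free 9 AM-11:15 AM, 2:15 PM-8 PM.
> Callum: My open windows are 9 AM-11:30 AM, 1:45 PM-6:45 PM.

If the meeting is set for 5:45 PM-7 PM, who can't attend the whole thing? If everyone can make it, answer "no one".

Callum, Pablo

Wei: free for 17:45-19:00. Pablo: not fully free for 17:45-19:00. Xiulan: free for 17:45-19:00. Callum: not fully free for 17:45-19:00.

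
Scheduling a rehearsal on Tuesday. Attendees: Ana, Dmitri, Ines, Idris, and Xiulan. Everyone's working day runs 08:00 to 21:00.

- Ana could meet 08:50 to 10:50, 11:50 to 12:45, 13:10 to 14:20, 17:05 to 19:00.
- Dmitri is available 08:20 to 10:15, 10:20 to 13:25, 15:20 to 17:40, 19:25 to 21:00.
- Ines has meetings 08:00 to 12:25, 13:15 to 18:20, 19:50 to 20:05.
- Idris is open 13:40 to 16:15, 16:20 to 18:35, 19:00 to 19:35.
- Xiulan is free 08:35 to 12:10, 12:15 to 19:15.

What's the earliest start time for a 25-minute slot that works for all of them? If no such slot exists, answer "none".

Ana free: 08:50-10:50, 11:50-12:45, 13:10-14:20, 17:05-19:00.
Dmitri free: 08:20-10:15, 10:20-13:25, 15:20-17:40, 19:25-21:00.
Ines free: 12:25-13:15, 18:20-19:50, 20:05-21:00 (invert busy blocks within the working day).
Idris free: 13:40-16:15, 16:20-18:35, 19:00-19:35.
Xiulan free: 08:35-12:10, 12:15-19:15.
Ana ∩ Dmitri: 08:50-10:15, 10:20-10:50, 11:50-12:45, 13:10-13:25, 17:05-17:40.
Ana ∩ Dmitri ∩ Ines: 12:25-12:45, 13:10-13:15.
Ana ∩ Dmitri ∩ Ines ∩ Idris: ∅.
Ana ∩ Dmitri ∩ Ines ∩ Idris ∩ Xiulan: ∅.
There is no time when everyone is free.
No common window is at least 25 minutes long.

none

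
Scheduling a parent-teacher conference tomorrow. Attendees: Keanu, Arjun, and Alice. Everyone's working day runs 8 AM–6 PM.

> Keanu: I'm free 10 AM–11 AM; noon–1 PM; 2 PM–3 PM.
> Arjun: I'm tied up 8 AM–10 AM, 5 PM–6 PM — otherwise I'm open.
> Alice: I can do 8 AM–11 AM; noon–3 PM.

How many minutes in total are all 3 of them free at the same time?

Keanu free: 10:00-11:00, 12:00-13:00, 14:00-15:00.
Arjun free: 10:00-17:00 (invert busy blocks within the working day).
Alice free: 08:00-11:00, 12:00-15:00.
Keanu ∩ Arjun: 10:00-11:00, 12:00-13:00, 14:00-15:00.
Keanu ∩ Arjun ∩ Alice: 10:00-11:00, 12:00-13:00, 14:00-15:00.
Summing the common windows: 60 + 60 + 60 = 180 minutes.

180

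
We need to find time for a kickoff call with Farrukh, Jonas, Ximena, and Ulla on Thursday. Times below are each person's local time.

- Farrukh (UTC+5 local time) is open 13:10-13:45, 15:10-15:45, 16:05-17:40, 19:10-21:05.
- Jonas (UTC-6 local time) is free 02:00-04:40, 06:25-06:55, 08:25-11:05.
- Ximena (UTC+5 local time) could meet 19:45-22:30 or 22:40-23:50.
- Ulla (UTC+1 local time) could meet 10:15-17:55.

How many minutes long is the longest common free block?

80

Farrukh in UTC: 08:10-08:45, 10:10-10:45, 11:05-12:40, 14:10-16:05 (subtract 5h to convert from UTC+5).
Jonas in UTC: 08:00-10:40, 12:25-12:55, 14:25-17:05 (add 6h to convert from UTC-6).
Ximena in UTC: 14:45-17:30, 17:40-18:50 (subtract 5h to convert from UTC+5).
Ulla in UTC: 09:15-16:55 (subtract 1h to convert from UTC+1).
Farrukh ∩ Jonas: 08:10-08:45, 10:10-10:40, 12:25-12:40, 14:25-16:05.
Farrukh ∩ Jonas ∩ Ximena: 14:45-16:05.
Farrukh ∩ Jonas ∩ Ximena ∩ Ulla: 14:45-16:05.
Those are the intersection windows.
The longest is 14:45-16:05 at 80 minutes.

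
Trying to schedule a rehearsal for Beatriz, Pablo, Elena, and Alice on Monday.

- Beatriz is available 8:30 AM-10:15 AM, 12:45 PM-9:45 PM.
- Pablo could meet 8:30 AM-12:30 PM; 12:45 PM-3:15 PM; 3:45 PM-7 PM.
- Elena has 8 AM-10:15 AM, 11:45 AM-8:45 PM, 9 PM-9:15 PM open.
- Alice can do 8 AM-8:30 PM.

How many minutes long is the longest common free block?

195

Beatriz ∩ Pablo: 08:30-10:15, 12:45-15:15, 15:45-19:00.
Beatriz ∩ Pablo ∩ Elena: 08:30-10:15, 12:45-15:15, 15:45-19:00.
Beatriz ∩ Pablo ∩ Elena ∩ Alice: 08:30-10:15, 12:45-15:15, 15:45-19:00.
The longest is 15:45-19:00 at 195 minutes.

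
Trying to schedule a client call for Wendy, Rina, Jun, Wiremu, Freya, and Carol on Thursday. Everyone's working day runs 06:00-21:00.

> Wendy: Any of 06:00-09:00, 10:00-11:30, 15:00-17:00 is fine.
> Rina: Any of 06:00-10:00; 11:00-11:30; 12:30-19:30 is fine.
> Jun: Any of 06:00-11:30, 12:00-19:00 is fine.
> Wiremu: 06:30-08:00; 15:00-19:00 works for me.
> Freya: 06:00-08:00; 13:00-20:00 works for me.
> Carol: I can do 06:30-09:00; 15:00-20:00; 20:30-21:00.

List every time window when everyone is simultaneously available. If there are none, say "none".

06:30-08:00, 15:00-17:00

Wendy ∩ Rina: 06:00-09:00, 11:00-11:30, 15:00-17:00.
Wendy ∩ Rina ∩ Jun: 06:00-09:00, 11:00-11:30, 15:00-17:00.
Wendy ∩ Rina ∩ Jun ∩ Wiremu: 06:30-08:00, 15:00-17:00.
Wendy ∩ Rina ∩ Jun ∩ Wiremu ∩ Freya: 06:30-08:00, 15:00-17:00.
Wendy ∩ Rina ∩ Jun ∩ Wiremu ∩ Freya ∩ Carol: 06:30-08:00, 15:00-17:00.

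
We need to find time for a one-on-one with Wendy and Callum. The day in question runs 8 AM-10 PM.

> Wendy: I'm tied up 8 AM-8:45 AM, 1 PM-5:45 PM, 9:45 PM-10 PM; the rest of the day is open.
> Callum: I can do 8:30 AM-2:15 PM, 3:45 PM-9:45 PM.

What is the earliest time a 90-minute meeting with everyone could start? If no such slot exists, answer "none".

Wendy free: 08:45-13:00, 17:45-21:45 (invert busy blocks within the working day).
Callum free: 08:30-14:15, 15:45-21:45.
Wendy ∩ Callum: 08:45-13:00, 17:45-21:45.
The first common window of at least 90 minutes is 08:45-13:00, so the earliest start is 08:45.

08:45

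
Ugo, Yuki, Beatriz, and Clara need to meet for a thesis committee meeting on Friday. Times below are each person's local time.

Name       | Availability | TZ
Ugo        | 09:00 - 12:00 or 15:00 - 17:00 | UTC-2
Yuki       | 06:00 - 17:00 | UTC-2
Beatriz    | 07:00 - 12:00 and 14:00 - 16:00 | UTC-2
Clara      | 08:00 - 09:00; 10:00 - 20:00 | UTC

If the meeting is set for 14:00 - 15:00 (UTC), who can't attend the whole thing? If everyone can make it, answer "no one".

Beatriz, Ugo

Ugo in UTC: 11:00-14:00, 17:00-19:00 (add 2h to convert from UTC-2).
Yuki in UTC: 08:00-19:00 (add 2h to convert from UTC-2).
Beatriz in UTC: 09:00-14:00, 16:00-18:00 (add 2h to convert from UTC-2).
Clara in UTC: 08:00-09:00, 10:00-20:00.
Ugo: not fully free for 14:00-15:00. Yuki: free for 14:00-15:00. Beatriz: not fully free for 14:00-15:00. Clara: free for 14:00-15:00.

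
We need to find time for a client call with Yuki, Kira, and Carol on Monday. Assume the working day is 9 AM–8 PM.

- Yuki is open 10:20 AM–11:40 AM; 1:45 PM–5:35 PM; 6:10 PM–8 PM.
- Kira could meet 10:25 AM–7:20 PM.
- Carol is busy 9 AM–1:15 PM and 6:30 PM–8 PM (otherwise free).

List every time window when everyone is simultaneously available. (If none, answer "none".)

13:45-17:35, 18:10-18:30

Yuki free: 10:20-11:40, 13:45-17:35, 18:10-20:00.
Kira free: 10:25-19:20.
Carol free: 13:15-18:30 (invert busy blocks within the working day).
Yuki ∩ Kira: 10:25-11:40, 13:45-17:35, 18:10-19:20.
Yuki ∩ Kira ∩ Carol: 13:45-17:35, 18:10-18:30.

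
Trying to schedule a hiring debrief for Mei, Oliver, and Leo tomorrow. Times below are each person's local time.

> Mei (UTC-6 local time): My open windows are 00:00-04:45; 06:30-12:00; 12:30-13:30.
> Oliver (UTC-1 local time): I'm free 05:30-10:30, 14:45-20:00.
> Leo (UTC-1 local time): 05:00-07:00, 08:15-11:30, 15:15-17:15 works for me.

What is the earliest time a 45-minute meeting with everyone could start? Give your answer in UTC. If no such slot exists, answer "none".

Mei in UTC: 06:00-10:45, 12:30-18:00, 18:30-19:30 (add 6h to convert from UTC-6).
Oliver in UTC: 06:30-11:30, 15:45-21:00 (add 1h to convert from UTC-1).
Leo in UTC: 06:00-08:00, 09:15-12:30, 16:15-18:15 (add 1h to convert from UTC-1).
Mei ∩ Oliver: 06:30-10:45, 15:45-18:00, 18:30-19:30.
Mei ∩ Oliver ∩ Leo: 06:30-08:00, 09:15-10:45, 16:15-18:00.
So the common availability across everyone is 06:30-08:00, 09:15-10:45, 16:15-18:00.
The first common window of at least 45 minutes is 06:30-08:00, so the earliest start is 06:30.

06:30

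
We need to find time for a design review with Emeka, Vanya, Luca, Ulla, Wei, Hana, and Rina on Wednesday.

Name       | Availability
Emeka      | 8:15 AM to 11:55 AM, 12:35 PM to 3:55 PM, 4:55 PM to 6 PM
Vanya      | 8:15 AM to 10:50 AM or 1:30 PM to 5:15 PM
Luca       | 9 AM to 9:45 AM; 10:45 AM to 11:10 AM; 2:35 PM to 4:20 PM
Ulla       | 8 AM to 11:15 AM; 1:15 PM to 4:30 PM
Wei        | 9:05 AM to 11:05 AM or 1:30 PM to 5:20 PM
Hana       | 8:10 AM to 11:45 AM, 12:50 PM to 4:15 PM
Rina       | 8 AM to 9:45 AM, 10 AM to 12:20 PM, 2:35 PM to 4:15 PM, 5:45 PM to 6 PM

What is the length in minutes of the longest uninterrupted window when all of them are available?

Emeka ∩ Vanya: 08:15-10:50, 13:30-15:55, 16:55-17:15.
Emeka ∩ Vanya ∩ Luca: 09:00-09:45, 10:45-10:50, 14:35-15:55.
Emeka ∩ Vanya ∩ Luca ∩ Ulla: 09:00-09:45, 10:45-10:50, 14:35-15:55.
Emeka ∩ Vanya ∩ Luca ∩ Ulla ∩ Wei: 09:05-09:45, 10:45-10:50, 14:35-15:55.
Emeka ∩ Vanya ∩ Luca ∩ Ulla ∩ Wei ∩ Hana: 09:05-09:45, 10:45-10:50, 14:35-15:55.
Emeka ∩ Vanya ∩ Luca ∩ Ulla ∩ Wei ∩ Hana ∩ Rina: 09:05-09:45, 10:45-10:50, 14:35-15:55.
So the common availability across everyone is 09:05-09:45, 10:45-10:50, 14:35-15:55.
The longest is 14:35-15:55 at 80 minutes.

80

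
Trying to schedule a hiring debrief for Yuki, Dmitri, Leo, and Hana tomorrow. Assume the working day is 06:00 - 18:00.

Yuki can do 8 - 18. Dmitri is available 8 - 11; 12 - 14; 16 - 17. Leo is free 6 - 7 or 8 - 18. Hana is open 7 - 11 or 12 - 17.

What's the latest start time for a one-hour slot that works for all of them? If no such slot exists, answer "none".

16:00

Yuki ∩ Dmitri: 08:00-11:00, 12:00-14:00, 16:00-17:00.
Yuki ∩ Dmitri ∩ Leo: 08:00-11:00, 12:00-14:00, 16:00-17:00.
Yuki ∩ Dmitri ∩ Leo ∩ Hana: 08:00-11:00, 12:00-14:00, 16:00-17:00.
The last common window of at least 60 minutes is 16:00-17:00; a 60-minute meeting can start as late as 16:00 and still end by 17:00.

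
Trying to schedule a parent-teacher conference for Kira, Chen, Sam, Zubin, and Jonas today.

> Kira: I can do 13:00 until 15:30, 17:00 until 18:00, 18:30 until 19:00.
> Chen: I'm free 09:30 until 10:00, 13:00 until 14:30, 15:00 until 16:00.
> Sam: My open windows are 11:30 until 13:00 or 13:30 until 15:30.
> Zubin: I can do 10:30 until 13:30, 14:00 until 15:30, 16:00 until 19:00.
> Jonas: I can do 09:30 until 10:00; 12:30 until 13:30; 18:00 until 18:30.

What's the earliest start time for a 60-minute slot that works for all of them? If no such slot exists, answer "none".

Kira ∩ Chen: 13:00-14:30, 15:00-15:30.
Kira ∩ Chen ∩ Sam: 13:30-14:30, 15:00-15:30.
Kira ∩ Chen ∩ Sam ∩ Zubin: 14:00-14:30, 15:00-15:30.
Kira ∩ Chen ∩ Sam ∩ Zubin ∩ Jonas: ∅.
There is no time when everyone is free.
No common window is at least 60 minutes long.

none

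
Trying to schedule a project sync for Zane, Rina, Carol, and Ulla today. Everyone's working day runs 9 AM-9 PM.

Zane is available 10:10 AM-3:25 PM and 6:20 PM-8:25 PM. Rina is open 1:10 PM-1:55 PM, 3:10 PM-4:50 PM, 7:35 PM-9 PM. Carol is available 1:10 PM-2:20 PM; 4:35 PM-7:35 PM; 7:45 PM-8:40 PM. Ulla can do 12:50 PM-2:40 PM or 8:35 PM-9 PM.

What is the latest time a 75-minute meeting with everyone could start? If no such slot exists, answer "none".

Zane ∩ Rina: 13:10-13:55, 15:10-15:25, 19:35-20:25.
Zane ∩ Rina ∩ Carol: 13:10-13:55, 19:45-20:25.
Zane ∩ Rina ∩ Carol ∩ Ulla: 13:10-13:55.
Those are the intersection windows.
No common window is at least 75 minutes long.

none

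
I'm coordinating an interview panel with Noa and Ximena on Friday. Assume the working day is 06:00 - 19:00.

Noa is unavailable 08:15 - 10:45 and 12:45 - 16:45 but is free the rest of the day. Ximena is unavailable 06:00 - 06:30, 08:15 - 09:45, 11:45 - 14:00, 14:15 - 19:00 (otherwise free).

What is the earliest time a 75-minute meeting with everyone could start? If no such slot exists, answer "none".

06:30

Noa free: 06:00-08:15, 10:45-12:45, 16:45-19:00 (invert busy blocks within the working day).
Ximena free: 06:30-08:15, 09:45-11:45, 14:00-14:15 (invert busy blocks within the working day).
Noa ∩ Ximena: 06:30-08:15, 10:45-11:45.
The first common window of at least 75 minutes is 06:30-08:15, so the earliest start is 06:30.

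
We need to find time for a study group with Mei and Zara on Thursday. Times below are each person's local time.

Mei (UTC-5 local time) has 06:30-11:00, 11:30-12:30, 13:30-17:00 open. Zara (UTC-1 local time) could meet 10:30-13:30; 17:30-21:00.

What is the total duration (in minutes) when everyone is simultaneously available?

390

Mei in UTC: 11:30-16:00, 16:30-17:30, 18:30-22:00 (add 5h to convert from UTC-5).
Zara in UTC: 11:30-14:30, 18:30-22:00 (add 1h to convert from UTC-1).
Mei ∩ Zara: 11:30-14:30, 18:30-22:00.
Those are the intersection windows.
Summing the common windows: 180 + 210 = 390 minutes.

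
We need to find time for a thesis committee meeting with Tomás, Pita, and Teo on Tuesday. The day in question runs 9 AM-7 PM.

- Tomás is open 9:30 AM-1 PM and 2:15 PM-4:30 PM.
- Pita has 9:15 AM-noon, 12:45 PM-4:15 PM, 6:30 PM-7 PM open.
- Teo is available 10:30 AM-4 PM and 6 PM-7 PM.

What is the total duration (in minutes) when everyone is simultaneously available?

Tomás ∩ Pita: 09:30-12:00, 12:45-13:00, 14:15-16:15.
Tomás ∩ Pita ∩ Teo: 10:30-12:00, 12:45-13:00, 14:15-16:00.
So the common availability across everyone is 10:30-12:00, 12:45-13:00, 14:15-16:00.
Summing the common windows: 90 + 15 + 105 = 210 minutes.

210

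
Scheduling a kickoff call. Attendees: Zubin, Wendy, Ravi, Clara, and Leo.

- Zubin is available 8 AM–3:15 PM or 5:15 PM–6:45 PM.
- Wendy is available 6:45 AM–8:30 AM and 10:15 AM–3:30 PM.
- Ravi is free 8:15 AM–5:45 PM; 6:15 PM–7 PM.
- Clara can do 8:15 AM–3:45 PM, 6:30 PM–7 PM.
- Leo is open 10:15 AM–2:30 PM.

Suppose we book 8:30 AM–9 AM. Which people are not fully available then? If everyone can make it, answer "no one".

Zubin: free for 08:30-09:00. Wendy: not fully free for 08:30-09:00. Ravi: free for 08:30-09:00. Clara: free for 08:30-09:00. Leo: not fully free for 08:30-09:00.

Leo, Wendy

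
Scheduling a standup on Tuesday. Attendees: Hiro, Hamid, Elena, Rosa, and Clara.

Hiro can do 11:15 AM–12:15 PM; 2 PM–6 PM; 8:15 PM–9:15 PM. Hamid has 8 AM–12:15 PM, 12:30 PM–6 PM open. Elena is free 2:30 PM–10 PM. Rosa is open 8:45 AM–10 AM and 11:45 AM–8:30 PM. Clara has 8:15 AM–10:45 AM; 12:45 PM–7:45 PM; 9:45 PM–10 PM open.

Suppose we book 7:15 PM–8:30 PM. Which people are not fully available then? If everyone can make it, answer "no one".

Hiro: not fully free for 19:15-20:30. Hamid: not fully free for 19:15-20:30. Elena: free for 19:15-20:30. Rosa: free for 19:15-20:30. Clara: not fully free for 19:15-20:30.

Clara, Hamid, Hiro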